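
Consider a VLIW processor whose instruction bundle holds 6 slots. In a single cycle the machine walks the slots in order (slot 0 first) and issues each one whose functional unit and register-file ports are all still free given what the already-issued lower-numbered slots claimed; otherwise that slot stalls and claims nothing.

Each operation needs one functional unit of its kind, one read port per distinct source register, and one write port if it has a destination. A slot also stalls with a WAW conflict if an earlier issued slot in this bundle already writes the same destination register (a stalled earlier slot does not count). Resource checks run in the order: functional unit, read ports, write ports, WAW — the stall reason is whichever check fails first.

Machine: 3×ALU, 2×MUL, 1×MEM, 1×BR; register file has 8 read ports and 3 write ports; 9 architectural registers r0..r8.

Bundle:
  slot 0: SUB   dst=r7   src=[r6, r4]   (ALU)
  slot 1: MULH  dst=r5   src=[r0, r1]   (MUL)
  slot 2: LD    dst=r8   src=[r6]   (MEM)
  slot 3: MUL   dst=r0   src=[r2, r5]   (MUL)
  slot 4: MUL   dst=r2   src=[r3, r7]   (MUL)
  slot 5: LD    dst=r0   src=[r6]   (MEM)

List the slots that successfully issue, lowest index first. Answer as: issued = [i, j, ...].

issued = [0, 1, 2]

[0] ALU needs rd=2 wr=1: ok; after: ALU=2 MUL=2 MEM=1 BR=1, R=6, W=2
[1] MUL needs rd=2 wr=1: ok; after: ALU=2 MUL=1 MEM=1 BR=1, R=4, W=1
[2] MEM needs rd=1 wr=1: ok; after: ALU=2 MUL=1 MEM=0 BR=1, R=3, W=0
[3] MUL needs rd=2 wr=1: WR_PORT; after: ALU=2 MUL=1 MEM=0 BR=1, R=3, W=0
[4] MUL needs rd=2 wr=1: WR_PORT; after: ALU=2 MUL=1 MEM=0 BR=1, R=3, W=0
[5] MEM needs rd=1 wr=1: FU; after: ALU=2 MUL=1 MEM=0 BR=1, R=3, W=0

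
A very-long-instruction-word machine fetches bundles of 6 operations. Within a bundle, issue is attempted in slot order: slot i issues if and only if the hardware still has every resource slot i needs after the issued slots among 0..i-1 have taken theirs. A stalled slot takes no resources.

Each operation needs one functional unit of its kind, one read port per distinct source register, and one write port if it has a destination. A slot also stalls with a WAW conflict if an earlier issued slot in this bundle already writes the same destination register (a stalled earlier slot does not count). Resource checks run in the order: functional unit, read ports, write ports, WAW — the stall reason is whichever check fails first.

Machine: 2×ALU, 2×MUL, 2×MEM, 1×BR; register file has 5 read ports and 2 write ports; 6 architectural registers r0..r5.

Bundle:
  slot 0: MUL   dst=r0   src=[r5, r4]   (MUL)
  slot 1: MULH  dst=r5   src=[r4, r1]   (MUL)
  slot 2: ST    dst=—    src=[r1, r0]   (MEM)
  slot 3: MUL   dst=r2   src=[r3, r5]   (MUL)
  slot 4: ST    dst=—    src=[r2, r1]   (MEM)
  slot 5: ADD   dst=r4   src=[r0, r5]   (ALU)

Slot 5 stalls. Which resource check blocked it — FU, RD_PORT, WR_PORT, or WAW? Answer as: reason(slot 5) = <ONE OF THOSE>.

  0. MUL→r0 ⇒ go  {2A/1Mu/2Ld/1B | 3r 1w}
  1. MUL→r5 ⇒ go  {2A/0Mu/2Ld/1B | 1r 0w}
  2. MEM ⇒ no(RD_PORT)  {2A/0Mu/2Ld/1B | 1r 0w}
  3. MUL→r2 ⇒ no(FU)  {2A/0Mu/2Ld/1B | 1r 0w}
  4. MEM ⇒ no(RD_PORT)  {2A/0Mu/2Ld/1B | 1r 0w}
  5. ALU→r4 ⇒ no(RD_PORT)  {2A/0Mu/2Ld/1B | 1r 0w}

reason(slot 5) = RD_PORT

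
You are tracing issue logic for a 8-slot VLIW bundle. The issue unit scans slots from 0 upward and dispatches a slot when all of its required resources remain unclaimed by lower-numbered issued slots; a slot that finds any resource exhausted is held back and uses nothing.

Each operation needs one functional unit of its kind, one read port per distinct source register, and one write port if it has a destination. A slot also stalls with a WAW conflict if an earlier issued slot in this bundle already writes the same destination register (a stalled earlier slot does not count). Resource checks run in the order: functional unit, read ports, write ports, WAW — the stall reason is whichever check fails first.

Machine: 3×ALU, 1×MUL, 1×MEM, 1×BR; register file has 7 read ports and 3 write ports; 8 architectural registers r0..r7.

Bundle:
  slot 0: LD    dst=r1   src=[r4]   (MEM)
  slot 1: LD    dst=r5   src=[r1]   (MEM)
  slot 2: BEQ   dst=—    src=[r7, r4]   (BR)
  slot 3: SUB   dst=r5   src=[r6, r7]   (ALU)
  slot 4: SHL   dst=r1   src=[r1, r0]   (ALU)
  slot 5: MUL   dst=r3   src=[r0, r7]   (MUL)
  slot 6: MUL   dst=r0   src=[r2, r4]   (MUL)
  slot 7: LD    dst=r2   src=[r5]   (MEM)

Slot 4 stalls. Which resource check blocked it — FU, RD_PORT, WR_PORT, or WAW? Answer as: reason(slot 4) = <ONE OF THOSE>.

#0 MEM src=r4 dispatched  <A:3 Mu:1 Ld:0 B:1 rd:6 wr:2>
#1 MEM src=r1 held:FU  <A:3 Mu:1 Ld:0 B:1 rd:6 wr:2>
#2 BR src=r7,r4 dispatched  <A:3 Mu:1 Ld:0 B:0 rd:4 wr:2>
#3 ALU src=r6,r7 dispatched  <A:2 Mu:1 Ld:0 B:0 rd:2 wr:1>
#4 ALU src=r1,r0 held:WAW  <A:2 Mu:1 Ld:0 B:0 rd:2 wr:1>
#5 MUL src=r0,r7 dispatched  <A:2 Mu:0 Ld:0 B:0 rd:0 wr:0>
#6 MUL src=r2,r4 held:FU  <A:2 Mu:0 Ld:0 B:0 rd:0 wr:0>
#7 MEM src=r5 held:FU  <A:2 Mu:0 Ld:0 B:0 rd:0 wr:0>

reason(slot 4) = WAW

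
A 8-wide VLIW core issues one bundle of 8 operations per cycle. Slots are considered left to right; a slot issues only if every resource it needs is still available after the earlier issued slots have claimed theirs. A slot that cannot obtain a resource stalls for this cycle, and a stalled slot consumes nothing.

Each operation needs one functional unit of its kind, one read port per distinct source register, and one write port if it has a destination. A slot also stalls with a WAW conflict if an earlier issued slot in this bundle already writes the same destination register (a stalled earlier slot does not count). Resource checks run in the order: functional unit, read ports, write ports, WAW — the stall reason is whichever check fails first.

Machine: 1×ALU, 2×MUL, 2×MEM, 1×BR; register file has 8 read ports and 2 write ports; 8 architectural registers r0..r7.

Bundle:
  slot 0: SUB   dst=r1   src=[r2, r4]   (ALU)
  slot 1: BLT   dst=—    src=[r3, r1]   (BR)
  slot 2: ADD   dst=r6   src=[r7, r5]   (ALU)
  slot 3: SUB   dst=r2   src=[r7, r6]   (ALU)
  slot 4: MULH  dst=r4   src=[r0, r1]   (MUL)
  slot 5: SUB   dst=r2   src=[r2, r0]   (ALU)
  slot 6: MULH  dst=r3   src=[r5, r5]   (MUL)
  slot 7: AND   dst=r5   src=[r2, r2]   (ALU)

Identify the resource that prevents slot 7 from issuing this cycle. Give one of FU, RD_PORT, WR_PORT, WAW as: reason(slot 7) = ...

reason(slot 7) = FU

slot 0 (ALU): ISSUE — free A0,Mu2,Ld2,B1 rp6 wp1
slot 1 (BR): ISSUE — free A0,Mu2,Ld2,B0 rp4 wp1
slot 2 (ALU): stall FU — free A0,Mu2,Ld2,B0 rp4 wp1
slot 3 (ALU): stall FU — free A0,Mu2,Ld2,B0 rp4 wp1
slot 4 (MUL): ISSUE — free A0,Mu1,Ld2,B0 rp2 wp0
slot 5 (ALU): stall FU — free A0,Mu1,Ld2,B0 rp2 wp0
slot 6 (MUL): stall WR_PORT — free A0,Mu1,Ld2,B0 rp2 wp0
slot 7 (ALU): stall FU — free A0,Mu1,Ld2,B0 rp2 wp0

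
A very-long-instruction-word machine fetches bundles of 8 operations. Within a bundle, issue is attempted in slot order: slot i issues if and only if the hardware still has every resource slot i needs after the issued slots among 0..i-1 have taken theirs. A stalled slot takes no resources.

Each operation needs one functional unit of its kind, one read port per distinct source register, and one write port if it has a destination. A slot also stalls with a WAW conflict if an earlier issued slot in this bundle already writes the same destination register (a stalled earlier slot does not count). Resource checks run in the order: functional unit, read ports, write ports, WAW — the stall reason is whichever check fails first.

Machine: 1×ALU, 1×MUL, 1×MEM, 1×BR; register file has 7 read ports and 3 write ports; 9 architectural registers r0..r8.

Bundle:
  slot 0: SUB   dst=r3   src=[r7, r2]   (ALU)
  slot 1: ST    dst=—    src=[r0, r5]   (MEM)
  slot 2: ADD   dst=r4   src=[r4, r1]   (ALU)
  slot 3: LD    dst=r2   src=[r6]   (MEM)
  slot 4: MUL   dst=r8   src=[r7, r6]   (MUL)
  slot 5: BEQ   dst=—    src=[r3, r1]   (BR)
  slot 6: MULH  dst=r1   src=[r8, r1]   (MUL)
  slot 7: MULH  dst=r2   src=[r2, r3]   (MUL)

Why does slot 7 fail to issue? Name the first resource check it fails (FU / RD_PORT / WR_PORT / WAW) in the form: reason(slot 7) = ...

(0) want 1×ALU +2rd +1wr — yes → AL0|MU1|ME1|BR1|rd5|wr2
(1) want 1×MEM +2rd +0wr — yes → AL0|MU1|ME0|BR1|rd3|wr2
(2) want 1×ALU +2rd +1wr — FU → AL0|MU1|ME0|BR1|rd3|wr2
(3) want 1×MEM +1rd +1wr — FU → AL0|MU1|ME0|BR1|rd3|wr2
(4) want 1×MUL +2rd +1wr — yes → AL0|MU0|ME0|BR1|rd1|wr1
(5) want 1×BR +2rd +0wr — RD_PORT → AL0|MU0|ME0|BR1|rd1|wr1
(6) want 1×MUL +2rd +1wr — FU → AL0|MU0|ME0|BR1|rd1|wr1
(7) want 1×MUL +2rd +1wr — FU → AL0|MU0|ME0|BR1|rd1|wr1

reason(slot 7) = FU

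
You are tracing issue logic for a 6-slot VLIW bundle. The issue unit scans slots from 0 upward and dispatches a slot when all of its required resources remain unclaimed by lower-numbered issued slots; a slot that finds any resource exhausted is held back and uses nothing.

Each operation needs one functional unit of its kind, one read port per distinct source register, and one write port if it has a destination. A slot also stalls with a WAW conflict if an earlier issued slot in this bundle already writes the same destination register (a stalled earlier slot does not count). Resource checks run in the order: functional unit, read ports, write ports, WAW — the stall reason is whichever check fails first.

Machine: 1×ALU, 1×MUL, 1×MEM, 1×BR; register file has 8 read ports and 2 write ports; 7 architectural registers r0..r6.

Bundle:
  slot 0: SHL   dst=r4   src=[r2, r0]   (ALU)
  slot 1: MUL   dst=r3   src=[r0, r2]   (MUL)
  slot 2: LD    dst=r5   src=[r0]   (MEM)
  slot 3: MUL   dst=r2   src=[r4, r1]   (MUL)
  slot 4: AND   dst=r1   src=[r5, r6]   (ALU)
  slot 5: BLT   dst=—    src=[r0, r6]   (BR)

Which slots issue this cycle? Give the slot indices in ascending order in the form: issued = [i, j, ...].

(0) want 1×ALU +2rd +1wr — yes → AL0|MU1|ME1|BR1|rd6|wr1
(1) want 1×MUL +2rd +1wr — yes → AL0|MU0|ME1|BR1|rd4|wr0
(2) want 1×MEM +1rd +1wr — WR_PORT → AL0|MU0|ME1|BR1|rd4|wr0
(3) want 1×MUL +2rd +1wr — FU → AL0|MU0|ME1|BR1|rd4|wr0
(4) want 1×ALU +2rd +1wr — FU → AL0|MU0|ME1|BR1|rd4|wr0
(5) want 1×BR +2rd +0wr — yes → AL0|MU0|ME1|BR0|rd2|wr0

issued = [0, 1, 5]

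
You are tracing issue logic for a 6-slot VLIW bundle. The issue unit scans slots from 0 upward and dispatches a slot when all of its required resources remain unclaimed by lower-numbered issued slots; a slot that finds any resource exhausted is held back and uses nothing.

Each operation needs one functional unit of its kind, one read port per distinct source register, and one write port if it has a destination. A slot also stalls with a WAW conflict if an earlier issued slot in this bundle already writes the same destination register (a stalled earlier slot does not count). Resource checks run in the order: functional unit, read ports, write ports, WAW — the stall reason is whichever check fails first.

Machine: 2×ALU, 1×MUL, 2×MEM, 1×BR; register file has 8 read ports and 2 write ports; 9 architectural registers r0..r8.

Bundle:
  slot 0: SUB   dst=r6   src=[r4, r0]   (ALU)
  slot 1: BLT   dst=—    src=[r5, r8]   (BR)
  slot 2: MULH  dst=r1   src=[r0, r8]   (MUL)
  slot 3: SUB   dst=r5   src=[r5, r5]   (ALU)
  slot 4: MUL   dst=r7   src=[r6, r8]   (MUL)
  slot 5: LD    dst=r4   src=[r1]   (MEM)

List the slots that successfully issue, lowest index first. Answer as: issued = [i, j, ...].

#0 ALU src=r4,r0 dispatched  <A:1 Mu:1 Ld:2 B:1 rd:6 wr:1>
#1 BR src=r5,r8 dispatched  <A:1 Mu:1 Ld:2 B:0 rd:4 wr:1>
#2 MUL src=r0,r8 dispatched  <A:1 Mu:0 Ld:2 B:0 rd:2 wr:0>
#3 ALU src=r5,r5 held:WR_PORT  <A:1 Mu:0 Ld:2 B:0 rd:2 wr:0>
#4 MUL src=r6,r8 held:FU  <A:1 Mu:0 Ld:2 B:0 rd:2 wr:0>
#5 MEM src=r1 held:WR_PORT  <A:1 Mu:0 Ld:2 B:0 rd:2 wr:0>

issued = [0, 1, 2]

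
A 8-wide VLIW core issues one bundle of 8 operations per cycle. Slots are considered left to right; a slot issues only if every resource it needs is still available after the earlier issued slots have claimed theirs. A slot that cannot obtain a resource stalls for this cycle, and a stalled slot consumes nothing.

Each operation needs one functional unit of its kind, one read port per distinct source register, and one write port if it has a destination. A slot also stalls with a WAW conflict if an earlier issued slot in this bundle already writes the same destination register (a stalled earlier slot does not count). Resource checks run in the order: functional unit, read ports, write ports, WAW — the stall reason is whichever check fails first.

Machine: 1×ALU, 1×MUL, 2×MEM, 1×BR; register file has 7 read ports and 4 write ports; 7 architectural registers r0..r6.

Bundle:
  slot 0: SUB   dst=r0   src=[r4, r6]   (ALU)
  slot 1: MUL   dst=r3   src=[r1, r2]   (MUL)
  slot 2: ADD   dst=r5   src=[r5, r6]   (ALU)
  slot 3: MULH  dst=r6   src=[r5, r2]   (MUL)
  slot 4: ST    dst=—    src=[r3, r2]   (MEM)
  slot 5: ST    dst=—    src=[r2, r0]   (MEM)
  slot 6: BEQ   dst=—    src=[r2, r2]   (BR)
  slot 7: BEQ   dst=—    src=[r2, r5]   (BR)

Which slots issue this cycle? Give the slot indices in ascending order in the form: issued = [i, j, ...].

issued = [0, 1, 4, 6]

[0] ALU needs rd=2 wr=1: ok; after: ALU=0 MUL=1 MEM=2 BR=1, R=5, W=3
[1] MUL needs rd=2 wr=1: ok; after: ALU=0 MUL=0 MEM=2 BR=1, R=3, W=2
[2] ALU needs rd=2 wr=1: FU; after: ALU=0 MUL=0 MEM=2 BR=1, R=3, W=2
[3] MUL needs rd=2 wr=1: FU; after: ALU=0 MUL=0 MEM=2 BR=1, R=3, W=2
[4] MEM needs rd=2 wr=0: ok; after: ALU=0 MUL=0 MEM=1 BR=1, R=1, W=2
[5] MEM needs rd=2 wr=0: RD_PORT; after: ALU=0 MUL=0 MEM=1 BR=1, R=1, W=2
[6] BR needs rd=1 wr=0: ok; after: ALU=0 MUL=0 MEM=1 BR=0, R=0, W=2
[7] BR needs rd=2 wr=0: FU; after: ALU=0 MUL=0 MEM=1 BR=0, R=0, W=2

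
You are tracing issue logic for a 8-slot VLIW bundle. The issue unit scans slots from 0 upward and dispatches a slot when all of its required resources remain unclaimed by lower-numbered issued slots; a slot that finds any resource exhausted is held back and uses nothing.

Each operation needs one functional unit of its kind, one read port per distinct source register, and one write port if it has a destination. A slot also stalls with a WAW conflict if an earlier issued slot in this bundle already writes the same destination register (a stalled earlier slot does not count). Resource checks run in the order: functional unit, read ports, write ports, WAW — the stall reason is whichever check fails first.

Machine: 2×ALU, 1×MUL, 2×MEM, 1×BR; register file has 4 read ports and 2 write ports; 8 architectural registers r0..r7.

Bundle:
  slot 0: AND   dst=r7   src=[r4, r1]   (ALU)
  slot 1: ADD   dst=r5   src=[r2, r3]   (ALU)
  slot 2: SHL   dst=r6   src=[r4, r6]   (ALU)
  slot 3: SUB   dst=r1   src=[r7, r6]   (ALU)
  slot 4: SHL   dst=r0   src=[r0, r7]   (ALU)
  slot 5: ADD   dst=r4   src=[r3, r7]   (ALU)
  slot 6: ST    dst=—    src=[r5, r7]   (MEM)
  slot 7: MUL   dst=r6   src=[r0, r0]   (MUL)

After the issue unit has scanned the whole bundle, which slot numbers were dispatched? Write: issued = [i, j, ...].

issued = [0, 1]

(0) want 1×ALU +2rd +1wr — yes → AL1|MU1|ME2|BR1|rd2|wr1
(1) want 1×ALU +2rd +1wr — yes → AL0|MU1|ME2|BR1|rd0|wr0
(2) want 1×ALU +2rd +1wr — FU → AL0|MU1|ME2|BR1|rd0|wr0
(3) want 1×ALU +2rd +1wr — FU → AL0|MU1|ME2|BR1|rd0|wr0
(4) want 1×ALU +2rd +1wr — FU → AL0|MU1|ME2|BR1|rd0|wr0
(5) want 1×ALU +2rd +1wr — FU → AL0|MU1|ME2|BR1|rd0|wr0
(6) want 1×MEM +2rd +0wr — RD_PORT → AL0|MU1|ME2|BR1|rd0|wr0
(7) want 1×MUL +1rd +1wr — RD_PORT → AL0|MU1|ME2|BR1|rd0|wr0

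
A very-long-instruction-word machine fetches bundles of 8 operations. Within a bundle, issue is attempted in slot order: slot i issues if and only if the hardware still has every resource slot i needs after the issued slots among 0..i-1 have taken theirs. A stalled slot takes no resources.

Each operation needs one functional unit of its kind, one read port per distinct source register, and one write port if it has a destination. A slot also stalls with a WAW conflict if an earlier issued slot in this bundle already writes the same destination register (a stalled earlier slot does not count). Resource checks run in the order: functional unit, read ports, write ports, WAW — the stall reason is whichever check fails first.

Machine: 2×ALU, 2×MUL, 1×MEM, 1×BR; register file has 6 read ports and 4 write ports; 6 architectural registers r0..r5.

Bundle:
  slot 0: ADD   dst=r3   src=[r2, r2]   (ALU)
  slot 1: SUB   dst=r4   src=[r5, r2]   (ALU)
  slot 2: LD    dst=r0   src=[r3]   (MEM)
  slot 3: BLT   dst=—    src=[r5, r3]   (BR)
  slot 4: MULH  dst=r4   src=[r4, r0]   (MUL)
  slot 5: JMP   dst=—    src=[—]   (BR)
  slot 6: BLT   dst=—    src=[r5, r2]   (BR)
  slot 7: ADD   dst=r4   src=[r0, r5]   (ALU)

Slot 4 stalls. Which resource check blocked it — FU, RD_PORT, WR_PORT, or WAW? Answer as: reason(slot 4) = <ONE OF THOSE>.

reason(slot 4) = RD_PORT

#0 ALU src=r2,r2 dispatched  <A:1 Mu:2 Ld:1 B:1 rd:5 wr:3>
#1 ALU src=r5,r2 dispatched  <A:0 Mu:2 Ld:1 B:1 rd:3 wr:2>
#2 MEM src=r3 dispatched  <A:0 Mu:2 Ld:0 B:1 rd:2 wr:1>
#3 BR src=r5,r3 dispatched  <A:0 Mu:2 Ld:0 B:0 rd:0 wr:1>
#4 MUL src=r4,r0 held:RD_PORT  <A:0 Mu:2 Ld:0 B:0 rd:0 wr:1>
#5 BR src=- held:FU  <A:0 Mu:2 Ld:0 B:0 rd:0 wr:1>
#6 BR src=r5,r2 held:FU  <A:0 Mu:2 Ld:0 B:0 rd:0 wr:1>
#7 ALU src=r0,r5 held:FU  <A:0 Mu:2 Ld:0 B:0 rd:0 wr:1>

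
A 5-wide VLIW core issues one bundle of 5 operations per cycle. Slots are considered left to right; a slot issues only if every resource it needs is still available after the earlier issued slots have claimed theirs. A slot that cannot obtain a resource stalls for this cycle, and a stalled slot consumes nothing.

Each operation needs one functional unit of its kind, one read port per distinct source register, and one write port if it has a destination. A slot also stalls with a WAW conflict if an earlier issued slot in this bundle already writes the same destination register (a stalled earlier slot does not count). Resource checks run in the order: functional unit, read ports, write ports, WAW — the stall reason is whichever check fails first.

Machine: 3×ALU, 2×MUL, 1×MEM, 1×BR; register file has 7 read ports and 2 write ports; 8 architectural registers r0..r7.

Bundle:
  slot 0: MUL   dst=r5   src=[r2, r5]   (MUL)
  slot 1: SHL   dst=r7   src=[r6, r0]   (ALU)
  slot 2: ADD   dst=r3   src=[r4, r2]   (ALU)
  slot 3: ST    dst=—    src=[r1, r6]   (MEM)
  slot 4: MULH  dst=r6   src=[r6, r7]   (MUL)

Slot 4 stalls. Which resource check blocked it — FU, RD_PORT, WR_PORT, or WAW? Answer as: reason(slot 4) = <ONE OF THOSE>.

reason(slot 4) = RD_PORT

[0] MUL needs rd=2 wr=1: ok; after: ALU=3 MUL=1 MEM=1 BR=1, R=5, W=1
[1] ALU needs rd=2 wr=1: ok; after: ALU=2 MUL=1 MEM=1 BR=1, R=3, W=0
[2] ALU needs rd=2 wr=1: WR_PORT; after: ALU=2 MUL=1 MEM=1 BR=1, R=3, W=0
[3] MEM needs rd=2 wr=0: ok; after: ALU=2 MUL=1 MEM=0 BR=1, R=1, W=0
[4] MUL needs rd=2 wr=1: RD_PORT; after: ALU=2 MUL=1 MEM=0 BR=1, R=1, W=0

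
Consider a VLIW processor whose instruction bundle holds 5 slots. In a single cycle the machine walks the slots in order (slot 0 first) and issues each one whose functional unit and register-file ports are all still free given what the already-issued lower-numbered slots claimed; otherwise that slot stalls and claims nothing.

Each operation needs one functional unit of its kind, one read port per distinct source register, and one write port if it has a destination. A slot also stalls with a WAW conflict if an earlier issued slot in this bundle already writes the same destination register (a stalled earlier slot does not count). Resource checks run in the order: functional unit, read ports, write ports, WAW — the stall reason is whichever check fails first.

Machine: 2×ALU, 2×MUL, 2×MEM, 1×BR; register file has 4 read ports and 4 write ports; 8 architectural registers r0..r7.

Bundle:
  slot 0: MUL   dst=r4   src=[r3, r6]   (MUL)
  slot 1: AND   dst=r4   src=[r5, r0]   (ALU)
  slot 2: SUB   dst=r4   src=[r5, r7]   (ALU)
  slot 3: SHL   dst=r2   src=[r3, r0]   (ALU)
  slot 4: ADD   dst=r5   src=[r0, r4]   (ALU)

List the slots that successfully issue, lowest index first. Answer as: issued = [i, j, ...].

slot 0 (MUL): ISSUE — free A2,Mu1,Ld2,B1 rp2 wp3
slot 1 (ALU): stall WAW — free A2,Mu1,Ld2,B1 rp2 wp3
slot 2 (ALU): stall WAW — free A2,Mu1,Ld2,B1 rp2 wp3
slot 3 (ALU): ISSUE — free A1,Mu1,Ld2,B1 rp0 wp2
slot 4 (ALU): stall RD_PORT — free A1,Mu1,Ld2,B1 rp0 wp2

issued = [0, 3]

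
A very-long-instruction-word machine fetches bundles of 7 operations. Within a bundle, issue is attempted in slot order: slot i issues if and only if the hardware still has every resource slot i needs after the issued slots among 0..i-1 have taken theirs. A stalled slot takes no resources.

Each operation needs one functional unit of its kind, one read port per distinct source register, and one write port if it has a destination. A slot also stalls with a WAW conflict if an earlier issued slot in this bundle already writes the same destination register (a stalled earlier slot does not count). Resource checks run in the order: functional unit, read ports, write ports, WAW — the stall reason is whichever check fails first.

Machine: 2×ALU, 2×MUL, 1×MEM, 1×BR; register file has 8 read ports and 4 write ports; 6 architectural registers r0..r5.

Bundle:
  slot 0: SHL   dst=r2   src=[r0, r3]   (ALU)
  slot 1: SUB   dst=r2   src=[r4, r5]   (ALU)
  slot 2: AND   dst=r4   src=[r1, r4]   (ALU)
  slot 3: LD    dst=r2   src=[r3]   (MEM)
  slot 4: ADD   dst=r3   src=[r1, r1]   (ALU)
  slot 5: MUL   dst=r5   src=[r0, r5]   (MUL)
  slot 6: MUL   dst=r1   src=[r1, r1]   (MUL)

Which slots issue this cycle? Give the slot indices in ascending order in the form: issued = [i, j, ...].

issued = [0, 2, 5, 6]

  0. ALU→r2 ⇒ go  {1A/2Mu/1Ld/1B | 6r 3w}
  1. ALU→r2 ⇒ no(WAW)  {1A/2Mu/1Ld/1B | 6r 3w}
  2. ALU→r4 ⇒ go  {0A/2Mu/1Ld/1B | 4r 2w}
  3. MEM→r2 ⇒ no(WAW)  {0A/2Mu/1Ld/1B | 4r 2w}
  4. ALU→r3 ⇒ no(FU)  {0A/2Mu/1Ld/1B | 4r 2w}
  5. MUL→r5 ⇒ go  {0A/1Mu/1Ld/1B | 2r 1w}
  6. MUL→r1 ⇒ go  {0A/0Mu/1Ld/1B | 1r 0w}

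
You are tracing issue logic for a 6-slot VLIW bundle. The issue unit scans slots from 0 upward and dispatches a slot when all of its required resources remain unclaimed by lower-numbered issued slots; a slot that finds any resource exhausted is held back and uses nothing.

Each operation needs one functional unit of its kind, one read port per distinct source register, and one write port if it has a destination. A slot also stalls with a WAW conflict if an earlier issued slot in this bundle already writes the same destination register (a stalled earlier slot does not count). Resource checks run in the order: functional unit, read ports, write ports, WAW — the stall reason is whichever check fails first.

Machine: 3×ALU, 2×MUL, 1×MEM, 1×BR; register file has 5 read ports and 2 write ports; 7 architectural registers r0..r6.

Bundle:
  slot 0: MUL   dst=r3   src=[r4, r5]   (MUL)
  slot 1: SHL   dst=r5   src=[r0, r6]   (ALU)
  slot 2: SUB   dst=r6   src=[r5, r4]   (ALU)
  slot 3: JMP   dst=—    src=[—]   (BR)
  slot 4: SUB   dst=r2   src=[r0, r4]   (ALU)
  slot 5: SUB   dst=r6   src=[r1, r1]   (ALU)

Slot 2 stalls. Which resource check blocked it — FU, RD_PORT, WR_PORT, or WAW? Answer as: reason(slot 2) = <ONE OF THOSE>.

[0] MUL needs rd=2 wr=1: ok; after: ALU=3 MUL=1 MEM=1 BR=1, R=3, W=1
[1] ALU needs rd=2 wr=1: ok; after: ALU=2 MUL=1 MEM=1 BR=1, R=1, W=0
[2] ALU needs rd=2 wr=1: RD_PORT; after: ALU=2 MUL=1 MEM=1 BR=1, R=1, W=0
[3] BR needs rd=0 wr=0: ok; after: ALU=2 MUL=1 MEM=1 BR=0, R=1, W=0
[4] ALU needs rd=2 wr=1: RD_PORT; after: ALU=2 MUL=1 MEM=1 BR=0, R=1, W=0
[5] ALU needs rd=1 wr=1: WR_PORT; after: ALU=2 MUL=1 MEM=1 BR=0, R=1, W=0

reason(slot 2) = RD_PORT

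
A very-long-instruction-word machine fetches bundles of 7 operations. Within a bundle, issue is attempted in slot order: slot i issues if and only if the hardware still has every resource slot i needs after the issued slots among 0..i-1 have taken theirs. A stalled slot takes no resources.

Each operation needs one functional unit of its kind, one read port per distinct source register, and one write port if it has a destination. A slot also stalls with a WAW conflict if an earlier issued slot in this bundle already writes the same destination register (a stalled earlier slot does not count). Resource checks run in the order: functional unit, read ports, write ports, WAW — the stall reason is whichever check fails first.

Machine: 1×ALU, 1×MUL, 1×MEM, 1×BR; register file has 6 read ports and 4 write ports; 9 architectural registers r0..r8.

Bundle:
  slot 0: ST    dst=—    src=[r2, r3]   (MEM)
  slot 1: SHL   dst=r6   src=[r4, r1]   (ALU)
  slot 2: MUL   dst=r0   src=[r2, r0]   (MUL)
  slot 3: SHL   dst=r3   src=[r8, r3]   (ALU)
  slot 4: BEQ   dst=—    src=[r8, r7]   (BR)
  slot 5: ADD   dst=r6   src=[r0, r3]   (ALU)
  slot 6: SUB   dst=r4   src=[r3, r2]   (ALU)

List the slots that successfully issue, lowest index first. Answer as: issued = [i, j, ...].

issued = [0, 1, 2]

slot 0 (MEM): ISSUE — free A1,Mu1,Ld0,B1 rp4 wp4
slot 1 (ALU): ISSUE — free A0,Mu1,Ld0,B1 rp2 wp3
slot 2 (MUL): ISSUE — free A0,Mu0,Ld0,B1 rp0 wp2
slot 3 (ALU): stall FU — free A0,Mu0,Ld0,B1 rp0 wp2
slot 4 (BR): stall RD_PORT — free A0,Mu0,Ld0,B1 rp0 wp2
slot 5 (ALU): stall FU — free A0,Mu0,Ld0,B1 rp0 wp2
slot 6 (ALU): stall FU — free A0,Mu0,Ld0,B1 rp0 wp2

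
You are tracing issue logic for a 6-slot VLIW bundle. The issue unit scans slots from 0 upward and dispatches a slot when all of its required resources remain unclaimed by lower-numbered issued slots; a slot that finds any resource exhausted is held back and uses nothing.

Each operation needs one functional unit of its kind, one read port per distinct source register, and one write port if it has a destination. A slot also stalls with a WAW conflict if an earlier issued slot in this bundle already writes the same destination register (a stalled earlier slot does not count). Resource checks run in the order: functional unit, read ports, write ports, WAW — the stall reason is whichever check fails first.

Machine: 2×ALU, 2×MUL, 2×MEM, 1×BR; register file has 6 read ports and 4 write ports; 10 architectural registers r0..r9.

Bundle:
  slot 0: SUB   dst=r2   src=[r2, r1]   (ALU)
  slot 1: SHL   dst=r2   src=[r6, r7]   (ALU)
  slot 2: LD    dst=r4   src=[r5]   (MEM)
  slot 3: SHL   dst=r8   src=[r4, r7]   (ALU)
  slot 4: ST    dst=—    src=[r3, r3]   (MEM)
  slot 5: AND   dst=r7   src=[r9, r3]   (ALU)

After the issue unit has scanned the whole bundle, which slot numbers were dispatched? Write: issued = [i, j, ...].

issued = [0, 2, 3, 4]

#0 ALU src=r2,r1 dispatched  <A:1 Mu:2 Ld:2 B:1 rd:4 wr:3>
#1 ALU src=r6,r7 held:WAW  <A:1 Mu:2 Ld:2 B:1 rd:4 wr:3>
#2 MEM src=r5 dispatched  <A:1 Mu:2 Ld:1 B:1 rd:3 wr:2>
#3 ALU src=r4,r7 dispatched  <A:0 Mu:2 Ld:1 B:1 rd:1 wr:1>
#4 MEM src=r3,r3 dispatched  <A:0 Mu:2 Ld:0 B:1 rd:0 wr:1>
#5 ALU src=r9,r3 held:FU  <A:0 Mu:2 Ld:0 B:1 rd:0 wr:1>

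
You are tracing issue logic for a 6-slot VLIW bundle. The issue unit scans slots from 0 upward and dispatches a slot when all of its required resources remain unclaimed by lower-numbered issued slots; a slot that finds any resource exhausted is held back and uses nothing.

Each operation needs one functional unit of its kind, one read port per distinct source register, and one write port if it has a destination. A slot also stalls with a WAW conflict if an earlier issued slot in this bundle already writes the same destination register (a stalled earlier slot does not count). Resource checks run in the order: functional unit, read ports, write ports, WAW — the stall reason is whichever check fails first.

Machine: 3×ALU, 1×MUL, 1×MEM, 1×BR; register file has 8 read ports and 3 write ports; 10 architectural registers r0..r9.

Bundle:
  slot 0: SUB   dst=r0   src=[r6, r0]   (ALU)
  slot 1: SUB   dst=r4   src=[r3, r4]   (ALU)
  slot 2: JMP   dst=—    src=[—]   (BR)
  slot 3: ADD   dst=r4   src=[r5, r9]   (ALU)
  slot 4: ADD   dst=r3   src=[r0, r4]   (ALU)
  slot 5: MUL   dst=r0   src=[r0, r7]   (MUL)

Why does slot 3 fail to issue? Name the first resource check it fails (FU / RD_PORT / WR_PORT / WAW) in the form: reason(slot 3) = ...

reason(slot 3) = WAW

(0) want 1×ALU +2rd +1wr — yes → AL2|MU1|ME1|BR1|rd6|wr2
(1) want 1×ALU +2rd +1wr — yes → AL1|MU1|ME1|BR1|rd4|wr1
(2) want 1×BR +0rd +0wr — yes → AL1|MU1|ME1|BR0|rd4|wr1
(3) want 1×ALU +2rd +1wr — WAW → AL1|MU1|ME1|BR0|rd4|wr1
(4) want 1×ALU +2rd +1wr — yes → AL0|MU1|ME1|BR0|rd2|wr0
(5) want 1×MUL +2rd +1wr — WR_PORT → AL0|MU1|ME1|BR0|rd2|wr0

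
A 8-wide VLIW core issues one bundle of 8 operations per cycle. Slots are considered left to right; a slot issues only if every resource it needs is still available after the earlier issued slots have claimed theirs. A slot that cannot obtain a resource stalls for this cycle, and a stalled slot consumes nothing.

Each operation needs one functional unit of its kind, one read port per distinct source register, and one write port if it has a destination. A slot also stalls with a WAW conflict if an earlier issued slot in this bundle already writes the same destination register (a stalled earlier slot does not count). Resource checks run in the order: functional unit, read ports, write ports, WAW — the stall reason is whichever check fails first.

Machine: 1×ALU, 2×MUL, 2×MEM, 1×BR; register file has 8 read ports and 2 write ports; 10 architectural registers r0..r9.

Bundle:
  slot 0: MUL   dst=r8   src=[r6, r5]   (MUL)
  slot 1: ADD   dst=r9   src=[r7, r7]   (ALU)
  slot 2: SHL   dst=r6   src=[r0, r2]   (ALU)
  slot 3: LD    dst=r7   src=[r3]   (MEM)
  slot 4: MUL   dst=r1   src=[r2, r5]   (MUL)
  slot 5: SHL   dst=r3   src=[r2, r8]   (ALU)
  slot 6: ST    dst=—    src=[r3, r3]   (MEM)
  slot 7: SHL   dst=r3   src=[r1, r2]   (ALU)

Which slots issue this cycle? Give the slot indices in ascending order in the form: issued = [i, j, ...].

issued = [0, 1, 6]

(0) want 1×MUL +2rd +1wr — yes → AL1|MU1|ME2|BR1|rd6|wr1
(1) want 1×ALU +1rd +1wr — yes → AL0|MU1|ME2|BR1|rd5|wr0
(2) want 1×ALU +2rd +1wr — FU → AL0|MU1|ME2|BR1|rd5|wr0
(3) want 1×MEM +1rd +1wr — WR_PORT → AL0|MU1|ME2|BR1|rd5|wr0
(4) want 1×MUL +2rd +1wr — WR_PORT → AL0|MU1|ME2|BR1|rd5|wr0
(5) want 1×ALU +2rd +1wr — FU → AL0|MU1|ME2|BR1|rd5|wr0
(6) want 1×MEM +1rd +0wr — yes → AL0|MU1|ME1|BR1|rd4|wr0
(7) want 1×ALU +2rd +1wr — FU → AL0|MU1|ME1|BR1|rd4|wr0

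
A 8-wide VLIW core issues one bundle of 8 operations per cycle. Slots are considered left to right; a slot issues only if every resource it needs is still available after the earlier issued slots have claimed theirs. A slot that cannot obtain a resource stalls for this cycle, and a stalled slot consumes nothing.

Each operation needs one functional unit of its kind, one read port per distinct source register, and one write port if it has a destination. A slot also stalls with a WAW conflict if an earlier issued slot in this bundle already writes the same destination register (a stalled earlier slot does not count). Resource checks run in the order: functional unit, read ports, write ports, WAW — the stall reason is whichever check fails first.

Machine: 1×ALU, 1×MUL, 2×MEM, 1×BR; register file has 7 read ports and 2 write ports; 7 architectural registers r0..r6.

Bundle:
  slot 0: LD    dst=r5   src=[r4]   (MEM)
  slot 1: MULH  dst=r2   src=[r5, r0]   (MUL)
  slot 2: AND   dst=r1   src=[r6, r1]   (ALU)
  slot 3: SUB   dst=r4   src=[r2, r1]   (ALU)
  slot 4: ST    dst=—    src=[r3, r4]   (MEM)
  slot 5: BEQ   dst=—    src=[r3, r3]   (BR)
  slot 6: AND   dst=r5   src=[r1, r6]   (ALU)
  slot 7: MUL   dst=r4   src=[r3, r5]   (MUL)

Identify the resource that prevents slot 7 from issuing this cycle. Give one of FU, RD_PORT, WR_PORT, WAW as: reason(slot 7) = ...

reason(slot 7) = FU

[0] MEM needs rd=1 wr=1: ok; after: ALU=1 MUL=1 MEM=1 BR=1, R=6, W=1
[1] MUL needs rd=2 wr=1: ok; after: ALU=1 MUL=0 MEM=1 BR=1, R=4, W=0
[2] ALU needs rd=2 wr=1: WR_PORT; after: ALU=1 MUL=0 MEM=1 BR=1, R=4, W=0
[3] ALU needs rd=2 wr=1: WR_PORT; after: ALU=1 MUL=0 MEM=1 BR=1, R=4, W=0
[4] MEM needs rd=2 wr=0: ok; after: ALU=1 MUL=0 MEM=0 BR=1, R=2, W=0
[5] BR needs rd=1 wr=0: ok; after: ALU=1 MUL=0 MEM=0 BR=0, R=1, W=0
[6] ALU needs rd=2 wr=1: RD_PORT; after: ALU=1 MUL=0 MEM=0 BR=0, R=1, W=0
[7] MUL needs rd=2 wr=1: FU; after: ALU=1 MUL=0 MEM=0 BR=0, R=1, W=0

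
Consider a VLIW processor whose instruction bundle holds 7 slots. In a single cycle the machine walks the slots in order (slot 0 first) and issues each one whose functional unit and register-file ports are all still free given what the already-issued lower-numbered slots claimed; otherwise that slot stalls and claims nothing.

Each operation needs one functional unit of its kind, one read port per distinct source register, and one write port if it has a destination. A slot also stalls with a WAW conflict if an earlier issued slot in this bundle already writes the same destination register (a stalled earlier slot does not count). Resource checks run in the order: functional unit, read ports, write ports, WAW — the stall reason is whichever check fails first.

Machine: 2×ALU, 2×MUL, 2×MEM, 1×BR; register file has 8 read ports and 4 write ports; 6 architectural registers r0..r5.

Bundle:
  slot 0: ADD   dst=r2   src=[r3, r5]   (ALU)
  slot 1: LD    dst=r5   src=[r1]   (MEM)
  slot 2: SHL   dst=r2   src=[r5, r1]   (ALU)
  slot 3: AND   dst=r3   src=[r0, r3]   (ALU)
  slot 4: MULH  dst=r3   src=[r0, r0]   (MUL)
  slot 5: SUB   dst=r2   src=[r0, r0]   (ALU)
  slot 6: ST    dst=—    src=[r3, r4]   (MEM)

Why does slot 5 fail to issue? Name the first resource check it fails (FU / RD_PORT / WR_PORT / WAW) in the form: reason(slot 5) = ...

  0. ALU→r2 ⇒ go  {1A/2Mu/2Ld/1B | 6r 3w}
  1. MEM→r5 ⇒ go  {1A/2Mu/1Ld/1B | 5r 2w}
  2. ALU→r2 ⇒ no(WAW)  {1A/2Mu/1Ld/1B | 5r 2w}
  3. ALU→r3 ⇒ go  {0A/2Mu/1Ld/1B | 3r 1w}
  4. MUL→r3 ⇒ no(WAW)  {0A/2Mu/1Ld/1B | 3r 1w}
  5. ALU→r2 ⇒ no(FU)  {0A/2Mu/1Ld/1B | 3r 1w}
  6. MEM ⇒ go  {0A/2Mu/0Ld/1B | 1r 1w}

reason(slot 5) = FU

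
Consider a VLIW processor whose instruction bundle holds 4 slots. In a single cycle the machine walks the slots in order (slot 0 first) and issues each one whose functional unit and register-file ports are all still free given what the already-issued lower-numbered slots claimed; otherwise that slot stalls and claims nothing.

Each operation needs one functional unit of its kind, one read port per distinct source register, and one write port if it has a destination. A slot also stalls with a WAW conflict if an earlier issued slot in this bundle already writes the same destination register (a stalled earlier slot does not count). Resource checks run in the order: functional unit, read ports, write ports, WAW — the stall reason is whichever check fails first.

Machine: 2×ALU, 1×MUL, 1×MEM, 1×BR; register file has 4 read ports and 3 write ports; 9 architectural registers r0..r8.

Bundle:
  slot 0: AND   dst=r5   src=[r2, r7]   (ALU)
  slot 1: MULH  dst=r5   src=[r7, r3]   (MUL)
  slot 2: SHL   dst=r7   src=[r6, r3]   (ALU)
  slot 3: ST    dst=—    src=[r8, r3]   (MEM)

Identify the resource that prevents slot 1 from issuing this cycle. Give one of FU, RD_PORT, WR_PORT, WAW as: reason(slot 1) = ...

  0. ALU→r5 ⇒ go  {1A/1Mu/1Ld/1B | 2r 2w}
  1. MUL→r5 ⇒ no(WAW)  {1A/1Mu/1Ld/1B | 2r 2w}
  2. ALU→r7 ⇒ go  {0A/1Mu/1Ld/1B | 0r 1w}
  3. MEM ⇒ no(RD_PORT)  {0A/1Mu/1Ld/1B | 0r 1w}

reason(slot 1) = WAW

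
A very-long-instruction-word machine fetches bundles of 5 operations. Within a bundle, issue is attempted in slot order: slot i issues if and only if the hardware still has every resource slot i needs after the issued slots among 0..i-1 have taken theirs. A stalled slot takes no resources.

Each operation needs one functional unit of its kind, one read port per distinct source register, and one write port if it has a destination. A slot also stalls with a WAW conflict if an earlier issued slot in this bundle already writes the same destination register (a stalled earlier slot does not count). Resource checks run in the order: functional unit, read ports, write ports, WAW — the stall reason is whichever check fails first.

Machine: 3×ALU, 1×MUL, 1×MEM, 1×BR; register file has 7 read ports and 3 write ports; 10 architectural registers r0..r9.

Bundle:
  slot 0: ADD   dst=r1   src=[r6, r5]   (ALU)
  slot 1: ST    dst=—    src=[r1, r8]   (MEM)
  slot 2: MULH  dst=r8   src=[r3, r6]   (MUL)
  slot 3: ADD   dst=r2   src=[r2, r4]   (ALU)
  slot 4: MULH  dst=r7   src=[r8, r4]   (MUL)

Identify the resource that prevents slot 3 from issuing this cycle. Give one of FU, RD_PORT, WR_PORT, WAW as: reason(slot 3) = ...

reason(slot 3) = RD_PORT

#0 ALU src=r6,r5 dispatched  <A:2 Mu:1 Ld:1 B:1 rd:5 wr:2>
#1 MEM src=r1,r8 dispatched  <A:2 Mu:1 Ld:0 B:1 rd:3 wr:2>
#2 MUL src=r3,r6 dispatched  <A:2 Mu:0 Ld:0 B:1 rd:1 wr:1>
#3 ALU src=r2,r4 held:RD_PORT  <A:2 Mu:0 Ld:0 B:1 rd:1 wr:1>
#4 MUL src=r8,r4 held:FU  <A:2 Mu:0 Ld:0 B:1 rd:1 wr:1>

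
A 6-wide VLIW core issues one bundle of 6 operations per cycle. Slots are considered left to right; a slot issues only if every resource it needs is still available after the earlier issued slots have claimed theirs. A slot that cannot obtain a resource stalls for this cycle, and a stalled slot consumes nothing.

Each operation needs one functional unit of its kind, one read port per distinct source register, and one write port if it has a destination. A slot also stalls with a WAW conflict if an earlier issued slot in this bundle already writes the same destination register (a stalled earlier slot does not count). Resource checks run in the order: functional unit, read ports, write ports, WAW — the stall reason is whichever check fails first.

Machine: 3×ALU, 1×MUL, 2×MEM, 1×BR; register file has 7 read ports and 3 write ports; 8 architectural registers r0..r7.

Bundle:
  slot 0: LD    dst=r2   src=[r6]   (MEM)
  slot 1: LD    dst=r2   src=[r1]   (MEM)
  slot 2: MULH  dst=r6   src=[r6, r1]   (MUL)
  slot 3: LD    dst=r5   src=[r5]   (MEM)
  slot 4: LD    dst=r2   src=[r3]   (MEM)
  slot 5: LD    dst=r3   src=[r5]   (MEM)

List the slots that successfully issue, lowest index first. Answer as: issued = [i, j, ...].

[0] MEM needs rd=1 wr=1: ok; after: ALU=3 MUL=1 MEM=1 BR=1, R=6, W=2
[1] MEM needs rd=1 wr=1: WAW; after: ALU=3 MUL=1 MEM=1 BR=1, R=6, W=2
[2] MUL needs rd=2 wr=1: ok; after: ALU=3 MUL=0 MEM=1 BR=1, R=4, W=1
[3] MEM needs rd=1 wr=1: ok; after: ALU=3 MUL=0 MEM=0 BR=1, R=3, W=0
[4] MEM needs rd=1 wr=1: FU; after: ALU=3 MUL=0 MEM=0 BR=1, R=3, W=0
[5] MEM needs rd=1 wr=1: FU; after: ALU=3 MUL=0 MEM=0 BR=1, R=3, W=0

issued = [0, 2, 3]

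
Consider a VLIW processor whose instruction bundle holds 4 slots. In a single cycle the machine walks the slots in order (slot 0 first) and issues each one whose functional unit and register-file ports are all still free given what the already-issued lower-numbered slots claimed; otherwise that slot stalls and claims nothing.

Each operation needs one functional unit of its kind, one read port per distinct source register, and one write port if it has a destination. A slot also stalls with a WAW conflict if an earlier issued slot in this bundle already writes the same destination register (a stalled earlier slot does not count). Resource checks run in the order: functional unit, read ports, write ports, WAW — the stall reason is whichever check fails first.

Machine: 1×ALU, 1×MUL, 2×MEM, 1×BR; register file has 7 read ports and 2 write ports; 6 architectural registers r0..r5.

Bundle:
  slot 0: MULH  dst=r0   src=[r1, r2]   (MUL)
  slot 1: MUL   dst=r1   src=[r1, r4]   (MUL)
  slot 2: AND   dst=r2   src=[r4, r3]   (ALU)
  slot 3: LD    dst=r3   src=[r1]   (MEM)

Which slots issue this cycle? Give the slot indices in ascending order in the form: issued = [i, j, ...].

issued = [0, 2]

slot 0 (MUL): ISSUE — free A1,Mu0,Ld2,B1 rp5 wp1
slot 1 (MUL): stall FU — free A1,Mu0,Ld2,B1 rp5 wp1
slot 2 (ALU): ISSUE — free A0,Mu0,Ld2,B1 rp3 wp0
slot 3 (MEM): stall WR_PORT — free A0,Mu0,Ld2,B1 rp3 wp0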